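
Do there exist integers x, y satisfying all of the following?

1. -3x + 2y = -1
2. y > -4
Yes

Take x = 1, y = 1. Substituting into each constraint:
  (1) -3(1) + 2(1) = -1 ✓
  (2) 1 > -4 ✓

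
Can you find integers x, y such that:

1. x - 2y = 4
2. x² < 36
Yes

Take x = 0, y = -2. Substituting into each constraint:
  (1) 0 - 2(-2) = 4 ✓
  (2) x² = (0)² = 0, and 0 < 36 ✓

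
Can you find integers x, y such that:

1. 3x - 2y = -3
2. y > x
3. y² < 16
Yes

Take x = -1, y = 0. Substituting into each constraint:
  (1) 3(-1) - 2(0) = -3 ✓
  (2) 0 > -1 ✓
  (3) y² = (0)² = 0, and 0 < 16 ✓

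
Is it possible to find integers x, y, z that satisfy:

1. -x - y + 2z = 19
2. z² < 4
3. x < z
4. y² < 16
Yes

Take x = -17, y = 0, z = 1. Substituting into each constraint:
  (1) 17 + 0 + 2(1) = 19 ✓
  (2) z² = (1)² = 1, and 1 < 4 ✓
  (3) -17 < 1 ✓
  (4) y² = (0)² = 0, and 0 < 16 ✓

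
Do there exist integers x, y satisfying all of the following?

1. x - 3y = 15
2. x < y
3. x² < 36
No

The full constraint system is jointly infeasible over the integers. Each constraint and what it forces:

  - x - 3y = 15: is a linear equation tying the variables together
  - x < y: bounds one variable relative to another variable
  - x² < 36: restricts x to |x| ≤ 5

The bounds confine x to {-5, -4, -3, -2, -1, 0, 1, 2, 3, 4, 5}. For each value, substitute into the equation:
  • x = -5: the equation gives -3y = 20, so y would not be an integer.
  • x = -4: the equation gives -3y = 19, so y would not be an integer.
  • x = -3: the equation forces y = -6, but y > x fails since -6 ≤ -3.
  • x = -2: the equation gives -3y = 17, so y would not be an integer.
  • x = -1: the equation gives -3y = 16, so y would not be an integer.
  • x = 0: the equation forces y = -5, but y > x fails since -5 ≤ 0.
  • x = 1: the equation gives -3y = 14, so y would not be an integer.
  • x = 2: the equation gives -3y = 13, so y would not be an integer.
  • x = 3: the equation forces y = -4, but y > x fails since -4 ≤ 3.
  • x = 4: the equation gives -3y = 11, so y would not be an integer.
  • x = 5: the equation gives -3y = 10, so y would not be an integer.
Every case fails, so no integer solution exists.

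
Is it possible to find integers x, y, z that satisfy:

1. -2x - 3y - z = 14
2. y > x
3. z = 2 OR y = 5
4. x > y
No

A contradictory subset is {y > x, x > y}. No integer assignment can satisfy these jointly:

  - y > x: bounds one variable relative to another variable
  - x > y: bounds one variable relative to another variable

Direct contradiction: y > x and x > y cannot both hold.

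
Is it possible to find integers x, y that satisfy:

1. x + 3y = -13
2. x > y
Yes

Take x = -1, y = -4. Substituting into each constraint:
  (1) (-1) + 3(-4) = -13 ✓
  (2) -1 > -4 ✓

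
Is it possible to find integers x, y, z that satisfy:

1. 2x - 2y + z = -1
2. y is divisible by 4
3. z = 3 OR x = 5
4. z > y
Yes

Take x = -2, y = 0, z = 3. Substituting into each constraint:
  (1) 2(-2) - 2(0) + 3 = -1 ✓
  (2) 0 = 4 × 0, remainder 0 ✓
  (3) z = 3, target 3 ✓ (first branch holds)
  (4) 3 > 0 ✓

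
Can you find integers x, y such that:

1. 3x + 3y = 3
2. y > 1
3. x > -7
Yes

Take x = -1, y = 2. Substituting into each constraint:
  (1) 3(-1) + 3(2) = 3 ✓
  (2) 2 > 1 ✓
  (3) -1 > -7 ✓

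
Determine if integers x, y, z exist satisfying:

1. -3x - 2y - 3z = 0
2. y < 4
Yes

Take x = 0, y = 0, z = 0. Substituting into each constraint:
  (1) -3(0) - 2(0) - 3(0) = 0 ✓
  (2) 0 < 4 ✓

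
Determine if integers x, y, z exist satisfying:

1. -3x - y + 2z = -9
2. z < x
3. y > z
Yes

Take x = 1, y = 6, z = 0. Substituting into each constraint:
  (1) -3(1) + (-6) + 2(0) = -9 ✓
  (2) 0 < 1 ✓
  (3) 6 > 0 ✓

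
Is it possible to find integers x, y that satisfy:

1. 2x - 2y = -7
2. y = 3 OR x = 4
No

Even the single constraint (2x - 2y = -7) is infeasible over the integers.

  - 2x - 2y = -7: every term on the left is divisible by 2, so the LHS ≡ 0 (mod 2), but the RHS -7 is not — no integer solution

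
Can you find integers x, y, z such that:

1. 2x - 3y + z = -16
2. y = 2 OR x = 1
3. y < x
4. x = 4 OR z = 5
Yes

Take x = 4, y = 2, z = -18. Substituting into each constraint:
  (1) 2(4) - 3(2) + (-18) = -16 ✓
  (2) y = 2, target 2 ✓ (first branch holds)
  (3) 2 < 4 ✓
  (4) x = 4, target 4 ✓ (first branch holds)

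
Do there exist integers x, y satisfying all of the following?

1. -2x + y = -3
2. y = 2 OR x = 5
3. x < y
Yes

Take x = 5, y = 7. Substituting into each constraint:
  (1) -2(5) + 7 = -3 ✓
  (2) x = 5, target 5 ✓ (second branch holds)
  (3) 5 < 7 ✓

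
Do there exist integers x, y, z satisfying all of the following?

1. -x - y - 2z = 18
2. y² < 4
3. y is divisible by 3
Yes

Take x = -18, y = 0, z = 0. Substituting into each constraint:
  (1) 18 + 0 - 2(0) = 18 ✓
  (2) y² = (0)² = 0, and 0 < 4 ✓
  (3) 0 = 3 × 0, remainder 0 ✓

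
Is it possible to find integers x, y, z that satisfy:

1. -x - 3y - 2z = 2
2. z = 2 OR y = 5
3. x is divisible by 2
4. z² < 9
Yes

Take x = -24, y = 6, z = 2. Substituting into each constraint:
  (1) 24 - 3(6) - 2(2) = 2 ✓
  (2) z = 2, target 2 ✓ (first branch holds)
  (3) -24 = 2 × -12, remainder 0 ✓
  (4) z² = (2)² = 4, and 4 < 9 ✓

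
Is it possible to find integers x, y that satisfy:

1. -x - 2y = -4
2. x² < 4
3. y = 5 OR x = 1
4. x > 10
No

A contradictory subset is {-x - 2y = -4, y = 5 OR x = 1, x > 10}. No integer assignment can satisfy these jointly:

  - -x - 2y = -4: is a linear equation tying the variables together
  - y = 5 OR x = 1: forces a choice: either y = 5 or x = 1
  - x > 10: bounds one variable relative to a constant

Split on the disjunction (y = 5 OR x = 1):
  • If y = 5: the equation forces x = -6, which contradicts the bound x ≥ 11.
  • If x = 1: this contradicts the bound x ≥ 11.
Both branches are infeasible, so the system has no integer solution.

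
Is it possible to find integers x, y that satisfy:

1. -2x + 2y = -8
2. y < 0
Yes

Take x = 0, y = -4. Substituting into each constraint:
  (1) -2(0) + 2(-4) = -8 ✓
  (2) -4 < 0 ✓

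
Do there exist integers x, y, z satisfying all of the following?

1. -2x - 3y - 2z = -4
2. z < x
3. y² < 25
Yes

Take x = 0, y = 2, z = -1. Substituting into each constraint:
  (1) -2(0) - 3(2) - 2(-1) = -4 ✓
  (2) -1 < 0 ✓
  (3) y² = (2)² = 4, and 4 < 25 ✓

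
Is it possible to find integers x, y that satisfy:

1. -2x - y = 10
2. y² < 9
Yes

Take x = -5, y = 0. Substituting into each constraint:
  (1) -2(-5) + 0 = 10 ✓
  (2) y² = (0)² = 0, and 0 < 9 ✓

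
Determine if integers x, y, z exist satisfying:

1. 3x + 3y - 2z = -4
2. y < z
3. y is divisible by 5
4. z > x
Yes

Take x = 0, y = 0, z = 2. Substituting into each constraint:
  (1) 3(0) + 3(0) - 2(2) = -4 ✓
  (2) 0 < 2 ✓
  (3) 0 = 5 × 0, remainder 0 ✓
  (4) 2 > 0 ✓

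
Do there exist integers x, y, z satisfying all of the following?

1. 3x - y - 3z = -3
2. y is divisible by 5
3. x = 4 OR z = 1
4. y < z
Yes

Take x = 4, y = 0, z = 5. Substituting into each constraint:
  (1) 3(4) + 0 - 3(5) = -3 ✓
  (2) 0 = 5 × 0, remainder 0 ✓
  (3) x = 4, target 4 ✓ (first branch holds)
  (4) 0 < 5 ✓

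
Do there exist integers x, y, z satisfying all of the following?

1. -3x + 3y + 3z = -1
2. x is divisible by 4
No

Even the single constraint (-3x + 3y + 3z = -1) is infeasible over the integers.

  - -3x + 3y + 3z = -1: every term on the left is divisible by 3, so the LHS ≡ 0 (mod 3), but the RHS -1 is not — no integer solution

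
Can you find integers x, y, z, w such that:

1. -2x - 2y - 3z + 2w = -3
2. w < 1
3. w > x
Yes

Take x = -1, y = 1, z = 1, w = 0. Substituting into each constraint:
  (1) -2(-1) - 2(1) - 3(1) + 2(0) = -3 ✓
  (2) 0 < 1 ✓
  (3) 0 > -1 ✓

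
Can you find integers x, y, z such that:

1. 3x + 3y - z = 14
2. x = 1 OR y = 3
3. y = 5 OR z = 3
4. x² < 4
Yes

Take x = 1, y = 5, z = 4. Substituting into each constraint:
  (1) 3(1) + 3(5) + (-4) = 14 ✓
  (2) x = 1, target 1 ✓ (first branch holds)
  (3) y = 5, target 5 ✓ (first branch holds)
  (4) x² = (1)² = 1, and 1 < 4 ✓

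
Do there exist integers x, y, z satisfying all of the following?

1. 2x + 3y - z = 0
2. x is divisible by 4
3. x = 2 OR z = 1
Yes

Take x = 8, y = -5, z = 1. Substituting into each constraint:
  (1) 2(8) + 3(-5) + (-1) = 0 ✓
  (2) 8 = 4 × 2, remainder 0 ✓
  (3) z = 1, target 1 ✓ (second branch holds)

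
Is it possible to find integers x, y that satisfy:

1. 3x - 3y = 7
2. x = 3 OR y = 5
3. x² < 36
No

Even the single constraint (3x - 3y = 7) is infeasible over the integers.

  - 3x - 3y = 7: every term on the left is divisible by 3, so the LHS ≡ 0 (mod 3), but the RHS 7 is not — no integer solution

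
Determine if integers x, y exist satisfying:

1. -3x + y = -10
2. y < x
Yes

Take x = 4, y = 2. Substituting into each constraint:
  (1) -3(4) + 2 = -10 ✓
  (2) 2 < 4 ✓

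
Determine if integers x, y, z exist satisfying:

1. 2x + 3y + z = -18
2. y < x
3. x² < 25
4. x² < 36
Yes

Take x = 1, y = 0, z = -20. Substituting into each constraint:
  (1) 2(1) + 3(0) + (-20) = -18 ✓
  (2) 0 < 1 ✓
  (3) x² = (1)² = 1, and 1 < 25 ✓
  (4) x² = (1)² = 1, and 1 < 36 ✓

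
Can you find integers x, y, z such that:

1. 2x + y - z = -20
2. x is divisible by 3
Yes

Take x = 0, y = -20, z = 0. Substituting into each constraint:
  (1) 2(0) + (-20) + 0 = -20 ✓
  (2) 0 = 3 × 0, remainder 0 ✓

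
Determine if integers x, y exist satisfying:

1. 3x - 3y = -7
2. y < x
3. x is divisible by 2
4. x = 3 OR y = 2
No

Even the single constraint (3x - 3y = -7) is infeasible over the integers.

  - 3x - 3y = -7: every term on the left is divisible by 3, so the LHS ≡ 0 (mod 3), but the RHS -7 is not — no integer solution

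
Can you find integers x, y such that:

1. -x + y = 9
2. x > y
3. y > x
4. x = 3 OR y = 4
No

A contradictory subset is {x > y, y > x}. No integer assignment can satisfy these jointly:

  - x > y: bounds one variable relative to another variable
  - y > x: bounds one variable relative to another variable

Direct contradiction: x > y and y > x cannot both hold.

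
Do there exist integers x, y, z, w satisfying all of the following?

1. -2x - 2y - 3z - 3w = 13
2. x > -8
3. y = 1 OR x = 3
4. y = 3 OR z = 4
Yes

Take x = 3, y = -14, z = 4, w = -1. Substituting into each constraint:
  (1) -2(3) - 2(-14) - 3(4) - 3(-1) = 13 ✓
  (2) 3 > -8 ✓
  (3) x = 3, target 3 ✓ (second branch holds)
  (4) z = 4, target 4 ✓ (second branch holds)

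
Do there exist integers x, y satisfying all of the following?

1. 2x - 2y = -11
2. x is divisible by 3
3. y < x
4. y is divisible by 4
No

Even the single constraint (2x - 2y = -11) is infeasible over the integers.

  - 2x - 2y = -11: every term on the left is divisible by 2, so the LHS ≡ 0 (mod 2), but the RHS -11 is not — no integer solution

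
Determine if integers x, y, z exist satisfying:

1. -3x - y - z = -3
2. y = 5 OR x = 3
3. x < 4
Yes

Take x = 0, y = 5, z = -2. Substituting into each constraint:
  (1) -3(0) + (-5) + 2 = -3 ✓
  (2) y = 5, target 5 ✓ (first branch holds)
  (3) 0 < 4 ✓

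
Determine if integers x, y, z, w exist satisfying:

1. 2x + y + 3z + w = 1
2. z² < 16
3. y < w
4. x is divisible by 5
Yes

Take x = 0, y = 0, z = 0, w = 1. Substituting into each constraint:
  (1) 2(0) + 0 + 3(0) + 1 = 1 ✓
  (2) z² = (0)² = 0, and 0 < 16 ✓
  (3) 0 < 1 ✓
  (4) 0 = 5 × 0, remainder 0 ✓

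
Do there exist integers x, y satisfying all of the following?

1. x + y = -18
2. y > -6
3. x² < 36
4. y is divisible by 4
No

A contradictory subset is {x + y = -18, y > -6, x² < 36}. No integer assignment can satisfy these jointly:

  - x + y = -18: is a linear equation tying the variables together
  - y > -6: bounds one variable relative to a constant
  - x² < 36: restricts x to |x| ≤ 5

Range argument: with x ∈ [-5, 5], y ∈ [-5, ∞], the left side of the equation is at least -10, but the right side is -18 < -10. No integer solution exists.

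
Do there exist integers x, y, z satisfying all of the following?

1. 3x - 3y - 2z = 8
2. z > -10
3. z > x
Yes

Take x = 1, y = -3, z = 2. Substituting into each constraint:
  (1) 3(1) - 3(-3) - 2(2) = 8 ✓
  (2) 2 > -10 ✓
  (3) 2 > 1 ✓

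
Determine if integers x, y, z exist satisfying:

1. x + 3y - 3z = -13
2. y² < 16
Yes

Take x = -13, y = 0, z = 0. Substituting into each constraint:
  (1) (-13) + 3(0) - 3(0) = -13 ✓
  (2) y² = (0)² = 0, and 0 < 16 ✓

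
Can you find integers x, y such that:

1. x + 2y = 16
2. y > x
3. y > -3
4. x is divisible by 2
Yes

Take x = 0, y = 8. Substituting into each constraint:
  (1) 0 + 2(8) = 16 ✓
  (2) 8 > 0 ✓
  (3) 8 > -3 ✓
  (4) 0 = 2 × 0, remainder 0 ✓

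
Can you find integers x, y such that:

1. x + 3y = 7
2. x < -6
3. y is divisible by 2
Yes

Take x = -11, y = 6. Substituting into each constraint:
  (1) (-11) + 3(6) = 7 ✓
  (2) -11 < -6 ✓
  (3) 6 = 2 × 3, remainder 0 ✓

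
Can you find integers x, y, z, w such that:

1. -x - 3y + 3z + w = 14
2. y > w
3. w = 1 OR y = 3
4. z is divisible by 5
Yes

Take x = -19, y = 2, z = 0, w = 1. Substituting into each constraint:
  (1) 19 - 3(2) + 3(0) + 1 = 14 ✓
  (2) 2 > 1 ✓
  (3) w = 1, target 1 ✓ (first branch holds)
  (4) 0 = 5 × 0, remainder 0 ✓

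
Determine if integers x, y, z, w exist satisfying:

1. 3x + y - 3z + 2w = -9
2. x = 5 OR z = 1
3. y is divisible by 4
Yes

Take x = 0, y = 0, z = 1, w = -3. Substituting into each constraint:
  (1) 3(0) + 0 - 3(1) + 2(-3) = -9 ✓
  (2) z = 1, target 1 ✓ (second branch holds)
  (3) 0 = 4 × 0, remainder 0 ✓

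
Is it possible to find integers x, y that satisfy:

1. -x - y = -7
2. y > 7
Yes

Take x = -1, y = 8. Substituting into each constraint:
  (1) 1 + (-8) = -7 ✓
  (2) 8 > 7 ✓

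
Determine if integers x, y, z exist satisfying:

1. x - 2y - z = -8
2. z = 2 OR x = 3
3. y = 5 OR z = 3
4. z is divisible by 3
Yes

Take x = 3, y = 4, z = 3. Substituting into each constraint:
  (1) 3 - 2(4) + (-3) = -8 ✓
  (2) x = 3, target 3 ✓ (second branch holds)
  (3) z = 3, target 3 ✓ (second branch holds)
  (4) 3 = 3 × 1, remainder 0 ✓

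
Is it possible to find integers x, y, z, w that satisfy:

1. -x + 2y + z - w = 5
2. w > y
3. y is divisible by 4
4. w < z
Yes

Take x = -4, y = 0, z = 2, w = 1. Substituting into each constraint:
  (1) 4 + 2(0) + 2 + (-1) = 5 ✓
  (2) 1 > 0 ✓
  (3) 0 = 4 × 0, remainder 0 ✓
  (4) 1 < 2 ✓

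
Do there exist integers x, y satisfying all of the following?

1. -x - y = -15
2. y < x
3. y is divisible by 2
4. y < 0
Yes

Take x = 17, y = -2. Substituting into each constraint:
  (1) (-17) + 2 = -15 ✓
  (2) -2 < 17 ✓
  (3) -2 = 2 × -1, remainder 0 ✓
  (4) -2 < 0 ✓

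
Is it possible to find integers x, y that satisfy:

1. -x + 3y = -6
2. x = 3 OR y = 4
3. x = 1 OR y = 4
Yes

Take x = 18, y = 4. Substituting into each constraint:
  (1) (-18) + 3(4) = -6 ✓
  (2) y = 4, target 4 ✓ (second branch holds)
  (3) y = 4, target 4 ✓ (second branch holds)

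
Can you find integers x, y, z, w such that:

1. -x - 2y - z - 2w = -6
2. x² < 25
Yes

Take x = 0, y = 3, z = 0, w = 0. Substituting into each constraint:
  (1) 0 - 2(3) + 0 - 2(0) = -6 ✓
  (2) x² = (0)² = 0, and 0 < 25 ✓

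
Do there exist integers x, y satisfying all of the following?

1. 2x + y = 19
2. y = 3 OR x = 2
Yes

Take x = 8, y = 3. Substituting into each constraint:
  (1) 2(8) + 3 = 19 ✓
  (2) y = 3, target 3 ✓ (first branch holds)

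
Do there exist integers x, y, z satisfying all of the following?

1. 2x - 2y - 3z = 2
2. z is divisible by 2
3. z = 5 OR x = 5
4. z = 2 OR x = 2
Yes

Take x = 5, y = 1, z = 2. Substituting into each constraint:
  (1) 2(5) - 2(1) - 3(2) = 2 ✓
  (2) 2 = 2 × 1, remainder 0 ✓
  (3) x = 5, target 5 ✓ (second branch holds)
  (4) z = 2, target 2 ✓ (first branch holds)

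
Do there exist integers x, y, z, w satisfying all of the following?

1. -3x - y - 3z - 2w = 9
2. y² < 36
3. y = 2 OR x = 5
Yes

Take x = 5, y = 0, z = 0, w = -12. Substituting into each constraint:
  (1) -3(5) + 0 - 3(0) - 2(-12) = 9 ✓
  (2) y² = (0)² = 0, and 0 < 36 ✓
  (3) x = 5, target 5 ✓ (second branch holds)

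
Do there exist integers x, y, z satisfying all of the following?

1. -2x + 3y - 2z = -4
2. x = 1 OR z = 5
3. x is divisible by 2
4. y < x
Yes

Take x = 12, y = 10, z = 5. Substituting into each constraint:
  (1) -2(12) + 3(10) - 2(5) = -4 ✓
  (2) z = 5, target 5 ✓ (second branch holds)
  (3) 12 = 2 × 6, remainder 0 ✓
  (4) 10 < 12 ✓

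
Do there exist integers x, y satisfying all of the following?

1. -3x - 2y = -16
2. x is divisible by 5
Yes

Take x = 0, y = 8. Substituting into each constraint:
  (1) -3(0) - 2(8) = -16 ✓
  (2) 0 = 5 × 0, remainder 0 ✓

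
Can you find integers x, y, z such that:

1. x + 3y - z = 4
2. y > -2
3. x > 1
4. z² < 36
Yes

Take x = 2, y = 1, z = 1. Substituting into each constraint:
  (1) 2 + 3(1) + (-1) = 4 ✓
  (2) 1 > -2 ✓
  (3) 2 > 1 ✓
  (4) z² = (1)² = 1, and 1 < 36 ✓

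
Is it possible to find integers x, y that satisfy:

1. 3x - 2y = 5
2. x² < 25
Yes

Take x = 3, y = 2. Substituting into each constraint:
  (1) 3(3) - 2(2) = 5 ✓
  (2) x² = (3)² = 9, and 9 < 25 ✓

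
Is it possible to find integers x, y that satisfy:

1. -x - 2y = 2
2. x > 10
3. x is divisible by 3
Yes

Take x = 12, y = -7. Substituting into each constraint:
  (1) (-12) - 2(-7) = 2 ✓
  (2) 12 > 10 ✓
  (3) 12 = 3 × 4, remainder 0 ✓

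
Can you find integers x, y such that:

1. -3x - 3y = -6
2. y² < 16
Yes

Take x = 2, y = 0. Substituting into each constraint:
  (1) -3(2) - 3(0) = -6 ✓
  (2) y² = (0)² = 0, and 0 < 16 ✓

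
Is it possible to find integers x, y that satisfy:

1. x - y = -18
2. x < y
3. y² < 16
Yes

Take x = -18, y = 0. Substituting into each constraint:
  (1) (-18) + 0 = -18 ✓
  (2) -18 < 0 ✓
  (3) y² = (0)² = 0, and 0 < 16 ✓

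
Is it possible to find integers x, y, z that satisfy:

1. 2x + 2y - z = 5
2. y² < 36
Yes

Take x = 0, y = 3, z = 1. Substituting into each constraint:
  (1) 2(0) + 2(3) + (-1) = 5 ✓
  (2) y² = (3)² = 9, and 9 < 36 ✓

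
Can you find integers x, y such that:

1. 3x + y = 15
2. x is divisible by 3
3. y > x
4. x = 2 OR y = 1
No

The full constraint system is jointly infeasible over the integers. Each constraint and what it forces:

  - 3x + y = 15: is a linear equation tying the variables together
  - x is divisible by 3: restricts x to multiples of 3
  - y > x: bounds one variable relative to another variable
  - x = 2 OR y = 1: forces a choice: either x = 2 or y = 1

Split on the disjunction (x = 2 OR y = 1):
  • If x = 2: this contradicts the divisibility constraint — 2 is not a multiple of 3.
  • If y = 1: with y = 1, writing x = 3x', every remaining term of the linear equation is divisible by 9, so the left side is ≡ 0 (mod 9); but the right side 14 ≡ 5 (mod 9). No integers can satisfy it.
Both branches are infeasible, so the system has no integer solution.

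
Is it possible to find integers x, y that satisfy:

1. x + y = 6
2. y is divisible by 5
Yes

Take x = 6, y = 0. Substituting into each constraint:
  (1) 6 + 0 = 6 ✓
  (2) 0 = 5 × 0, remainder 0 ✓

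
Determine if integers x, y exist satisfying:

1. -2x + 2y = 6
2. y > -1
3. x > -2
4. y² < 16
Yes

Take x = -1, y = 2. Substituting into each constraint:
  (1) -2(-1) + 2(2) = 6 ✓
  (2) 2 > -1 ✓
  (3) -1 > -2 ✓
  (4) y² = (2)² = 4, and 4 < 16 ✓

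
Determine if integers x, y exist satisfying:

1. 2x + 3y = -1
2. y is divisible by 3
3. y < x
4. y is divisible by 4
No

A contradictory subset is {2x + 3y = -1, y is divisible by 4}. No integer assignment can satisfy these jointly:

  - 2x + 3y = -1: is a linear equation tying the variables together
  - y is divisible by 4: restricts y to multiples of 4

Modular obstruction: writing y = 4y', every remaining term of the linear equation is divisible by 2, so the left side is ≡ 0 (mod 2); but the right side -1 ≡ 1 (mod 2). No integers can satisfy it.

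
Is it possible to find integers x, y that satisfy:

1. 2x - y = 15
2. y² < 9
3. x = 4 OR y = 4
No

The full constraint system is jointly infeasible over the integers. Each constraint and what it forces:

  - 2x - y = 15: is a linear equation tying the variables together
  - y² < 9: restricts y to |y| ≤ 2
  - x = 4 OR y = 4: forces a choice: either x = 4 or y = 4

Split on the disjunction (x = 4 OR y = 4):
  • If x = 4: the equation forces y = -7, but y² < 9 requires |y| ≤ 2.
  • If y = 4: this contradicts y² < 9, which requires |y| ≤ 2.
Both branches are infeasible, so the system has no integer solution.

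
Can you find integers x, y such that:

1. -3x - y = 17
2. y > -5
Yes

Take x = -5, y = -2. Substituting into each constraint:
  (1) -3(-5) + 2 = 17 ✓
  (2) -2 > -5 ✓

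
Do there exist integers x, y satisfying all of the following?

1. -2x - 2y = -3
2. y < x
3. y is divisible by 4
No

Even the single constraint (-2x - 2y = -3) is infeasible over the integers.

  - -2x - 2y = -3: every term on the left is divisible by 2, so the LHS ≡ 0 (mod 2), but the RHS -3 is not — no integer solution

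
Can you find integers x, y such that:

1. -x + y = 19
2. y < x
No

The full constraint system is jointly infeasible over the integers. Each constraint and what it forces:

  - -x + y = 19: is a linear equation tying the variables together
  - y < x: bounds one variable relative to another variable

From the equation, x − y = -19, i.e. x − y = -19; but x > y requires x − y ≥ 1. Contradiction.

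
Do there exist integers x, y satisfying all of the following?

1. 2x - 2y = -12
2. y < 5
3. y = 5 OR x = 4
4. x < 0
No

A contradictory subset is {y < 5, y = 5 OR x = 4, x < 0}. No integer assignment can satisfy these jointly:

  - y < 5: bounds one variable relative to a constant
  - y = 5 OR x = 4: forces a choice: either y = 5 or x = 4
  - x < 0: bounds one variable relative to a constant

Split on the disjunction (y = 5 OR x = 4):
  • If y = 5: this contradicts the bound y ≤ 4.
  • If x = 4: this contradicts the bound x ≤ -1.
Both branches are infeasible, so the system has no integer solution.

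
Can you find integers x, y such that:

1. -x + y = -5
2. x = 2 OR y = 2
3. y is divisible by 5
No

The full constraint system is jointly infeasible over the integers. Each constraint and what it forces:

  - -x + y = -5: is a linear equation tying the variables together
  - x = 2 OR y = 2: forces a choice: either x = 2 or y = 2
  - y is divisible by 5: restricts y to multiples of 5

Split on the disjunction (x = 2 OR y = 2):
  • If x = 2: with x = 2, writing y = 5y', every remaining term of the linear equation is divisible by 5, so the left side is ≡ 0 (mod 5); but the right side -3 ≡ 2 (mod 5). No integers can satisfy it.
  • If y = 2: this contradicts the divisibility constraint — 2 is not a multiple of 5.
Both branches are infeasible, so the system has no integer solution.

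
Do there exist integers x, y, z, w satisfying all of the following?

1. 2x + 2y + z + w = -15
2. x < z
Yes

Take x = -1, y = 0, z = 0, w = -13. Substituting into each constraint:
  (1) 2(-1) + 2(0) + 0 + (-13) = -15 ✓
  (2) -1 < 0 ✓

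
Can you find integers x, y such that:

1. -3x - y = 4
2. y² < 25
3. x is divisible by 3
Yes

Take x = 0, y = -4. Substituting into each constraint:
  (1) -3(0) + 4 = 4 ✓
  (2) y² = (-4)² = 16, and 16 < 25 ✓
  (3) 0 = 3 × 0, remainder 0 ✓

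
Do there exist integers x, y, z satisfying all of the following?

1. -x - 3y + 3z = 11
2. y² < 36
Yes

Take x = 1, y = -4, z = 0. Substituting into each constraint:
  (1) (-1) - 3(-4) + 3(0) = 11 ✓
  (2) y² = (-4)² = 16, and 16 < 36 ✓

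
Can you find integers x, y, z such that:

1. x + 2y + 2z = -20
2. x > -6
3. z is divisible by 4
Yes

Take x = 0, y = -10, z = 0. Substituting into each constraint:
  (1) 0 + 2(-10) + 2(0) = -20 ✓
  (2) 0 > -6 ✓
  (3) 0 = 4 × 0, remainder 0 ✓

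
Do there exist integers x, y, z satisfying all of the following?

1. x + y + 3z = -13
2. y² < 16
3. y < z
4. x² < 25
Yes

Take x = -4, y = -3, z = -2. Substituting into each constraint:
  (1) (-4) + (-3) + 3(-2) = -13 ✓
  (2) y² = (-3)² = 9, and 9 < 16 ✓
  (3) -3 < -2 ✓
  (4) x² = (-4)² = 16, and 16 < 25 ✓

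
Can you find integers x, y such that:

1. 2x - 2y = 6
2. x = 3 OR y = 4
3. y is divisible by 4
Yes

Take x = 3, y = 0. Substituting into each constraint:
  (1) 2(3) - 2(0) = 6 ✓
  (2) x = 3, target 3 ✓ (first branch holds)
  (3) 0 = 4 × 0, remainder 0 ✓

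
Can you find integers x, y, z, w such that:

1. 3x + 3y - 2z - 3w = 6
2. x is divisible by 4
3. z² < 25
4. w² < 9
Yes

Take x = 0, y = 2, z = 0, w = 0. Substituting into each constraint:
  (1) 3(0) + 3(2) - 2(0) - 3(0) = 6 ✓
  (2) 0 = 4 × 0, remainder 0 ✓
  (3) z² = (0)² = 0, and 0 < 25 ✓
  (4) w² = (0)² = 0, and 0 < 9 ✓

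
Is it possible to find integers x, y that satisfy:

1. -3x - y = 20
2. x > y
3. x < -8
No

The full constraint system is jointly infeasible over the integers. Each constraint and what it forces:

  - -3x - y = 20: is a linear equation tying the variables together
  - x > y: bounds one variable relative to another variable
  - x < -8: bounds one variable relative to a constant

Propagating the comparison: y < x and x ≤ -9 give y ≤ -10. Range argument: with x ∈ [−∞, -9], y ∈ [−∞, -10], the left side of the equation is at least 37, but the right side is 20 < 37. No integer solution exists.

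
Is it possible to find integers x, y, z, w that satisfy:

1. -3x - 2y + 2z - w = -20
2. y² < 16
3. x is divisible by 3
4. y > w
Yes

Take x = 0, y = 1, z = -9, w = 0. Substituting into each constraint:
  (1) -3(0) - 2(1) + 2(-9) + 0 = -20 ✓
  (2) y² = (1)² = 1, and 1 < 16 ✓
  (3) 0 = 3 × 0, remainder 0 ✓
  (4) 1 > 0 ✓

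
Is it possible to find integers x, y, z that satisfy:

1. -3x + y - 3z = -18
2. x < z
Yes

Take x = -1, y = -21, z = 0. Substituting into each constraint:
  (1) -3(-1) + (-21) - 3(0) = -18 ✓
  (2) -1 < 0 ✓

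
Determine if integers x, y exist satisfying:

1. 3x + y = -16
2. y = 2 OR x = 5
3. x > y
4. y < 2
Yes

Take x = 5, y = -31. Substituting into each constraint:
  (1) 3(5) + (-31) = -16 ✓
  (2) x = 5, target 5 ✓ (second branch holds)
  (3) 5 > -31 ✓
  (4) -31 < 2 ✓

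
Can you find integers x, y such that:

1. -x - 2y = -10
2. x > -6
Yes

Take x = 0, y = 5. Substituting into each constraint:
  (1) 0 - 2(5) = -10 ✓
  (2) 0 > -6 ✓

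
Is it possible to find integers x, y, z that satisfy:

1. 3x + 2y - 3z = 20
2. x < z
Yes

Take x = 0, y = 13, z = 2. Substituting into each constraint:
  (1) 3(0) + 2(13) - 3(2) = 20 ✓
  (2) 0 < 2 ✓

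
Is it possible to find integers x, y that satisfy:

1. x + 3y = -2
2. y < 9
Yes

Take x = 1, y = -1. Substituting into each constraint:
  (1) 1 + 3(-1) = -2 ✓
  (2) -1 < 9 ✓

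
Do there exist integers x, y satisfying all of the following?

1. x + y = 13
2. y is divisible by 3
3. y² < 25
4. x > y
Yes

Take x = 13, y = 0. Substituting into each constraint:
  (1) 13 + 0 = 13 ✓
  (2) 0 = 3 × 0, remainder 0 ✓
  (3) y² = (0)² = 0, and 0 < 25 ✓
  (4) 13 > 0 ✓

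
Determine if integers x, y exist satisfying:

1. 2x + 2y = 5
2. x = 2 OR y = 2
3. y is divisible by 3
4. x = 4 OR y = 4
No

Even the single constraint (2x + 2y = 5) is infeasible over the integers.

  - 2x + 2y = 5: every term on the left is divisible by 2, so the LHS ≡ 0 (mod 2), but the RHS 5 is not — no integer solution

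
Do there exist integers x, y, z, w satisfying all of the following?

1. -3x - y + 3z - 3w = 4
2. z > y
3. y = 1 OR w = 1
Yes

Take x = 0, y = 2, z = 3, w = 1. Substituting into each constraint:
  (1) -3(0) + (-2) + 3(3) - 3(1) = 4 ✓
  (2) 3 > 2 ✓
  (3) w = 1, target 1 ✓ (second branch holds)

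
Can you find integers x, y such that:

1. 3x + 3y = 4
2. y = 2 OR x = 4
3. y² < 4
No

Even the single constraint (3x + 3y = 4) is infeasible over the integers.

  - 3x + 3y = 4: every term on the left is divisible by 3, so the LHS ≡ 0 (mod 3), but the RHS 4 is not — no integer solution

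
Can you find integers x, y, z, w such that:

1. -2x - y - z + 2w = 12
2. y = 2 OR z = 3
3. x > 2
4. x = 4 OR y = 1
Yes

Take x = 4, y = -1, z = 3, w = 11. Substituting into each constraint:
  (1) -2(4) + 1 + (-3) + 2(11) = 12 ✓
  (2) z = 3, target 3 ✓ (second branch holds)
  (3) 4 > 2 ✓
  (4) x = 4, target 4 ✓ (first branch holds)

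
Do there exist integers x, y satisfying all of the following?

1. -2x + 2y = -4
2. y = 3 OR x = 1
Yes

Take x = 1, y = -1. Substituting into each constraint:
  (1) -2(1) + 2(-1) = -4 ✓
  (2) x = 1, target 1 ✓ (second branch holds)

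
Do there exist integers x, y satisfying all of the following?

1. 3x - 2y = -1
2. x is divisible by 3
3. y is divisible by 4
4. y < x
Yes

Take x = -3, y = -4. Substituting into each constraint:
  (1) 3(-3) - 2(-4) = -1 ✓
  (2) -3 = 3 × -1, remainder 0 ✓
  (3) -4 = 4 × -1, remainder 0 ✓
  (4) -4 < -3 ✓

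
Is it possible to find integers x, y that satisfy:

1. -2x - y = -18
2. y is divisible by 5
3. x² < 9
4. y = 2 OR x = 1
No

A contradictory subset is {-2x - y = -18, y is divisible by 5, y = 2 OR x = 1}. No integer assignment can satisfy these jointly:

  - -2x - y = -18: is a linear equation tying the variables together
  - y is divisible by 5: restricts y to multiples of 5
  - y = 2 OR x = 1: forces a choice: either y = 2 or x = 1

Split on the disjunction (y = 2 OR x = 1):
  • If y = 2: this contradicts the divisibility constraint — 2 is not a multiple of 5.
  • If x = 1: with x = 1, writing y = 5y', every remaining term of the linear equation is divisible by 5, so the left side is ≡ 0 (mod 5); but the right side -16 ≡ 4 (mod 5). No integers can satisfy it.
Both branches are infeasible, so the system has no integer solution.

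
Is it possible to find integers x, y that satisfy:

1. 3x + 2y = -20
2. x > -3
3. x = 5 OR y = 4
No

The full constraint system is jointly infeasible over the integers. Each constraint and what it forces:

  - 3x + 2y = -20: is a linear equation tying the variables together
  - x > -3: bounds one variable relative to a constant
  - x = 5 OR y = 4: forces a choice: either x = 5 or y = 4

Split on the disjunction (x = 5 OR y = 4):
  • If x = 5: with x = 5, every remaining term of the linear equation is divisible by 2, so the left side is ≡ 0 (mod 2); but the right side -35 ≡ 1 (mod 2). No integers can satisfy it.
  • If y = 4: with y = 4, every remaining term of the linear equation is divisible by 3, so the left side is ≡ 0 (mod 3); but the right side -28 ≡ 2 (mod 3). No integers can satisfy it.
Both branches are infeasible, so the system has no integer solution.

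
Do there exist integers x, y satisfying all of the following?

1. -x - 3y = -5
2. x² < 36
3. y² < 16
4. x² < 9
Yes

Take x = 2, y = 1. Substituting into each constraint:
  (1) (-2) - 3(1) = -5 ✓
  (2) x² = (2)² = 4, and 4 < 36 ✓
  (3) y² = (1)² = 1, and 1 < 16 ✓
  (4) x² = (2)² = 4, and 4 < 9 ✓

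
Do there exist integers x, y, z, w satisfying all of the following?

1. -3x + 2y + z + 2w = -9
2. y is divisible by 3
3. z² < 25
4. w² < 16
Yes

Take x = 4, y = 0, z = 1, w = 1. Substituting into each constraint:
  (1) -3(4) + 2(0) + 1 + 2(1) = -9 ✓
  (2) 0 = 3 × 0, remainder 0 ✓
  (3) z² = (1)² = 1, and 1 < 25 ✓
  (4) w² = (1)² = 1, and 1 < 16 ✓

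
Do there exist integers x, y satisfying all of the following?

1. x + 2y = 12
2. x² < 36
Yes

Take x = 0, y = 6. Substituting into each constraint:
  (1) 0 + 2(6) = 12 ✓
  (2) x² = (0)² = 0, and 0 < 36 ✓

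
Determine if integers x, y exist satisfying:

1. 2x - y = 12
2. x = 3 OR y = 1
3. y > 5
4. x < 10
No

A contradictory subset is {2x - y = 12, x = 3 OR y = 1, y > 5}. No integer assignment can satisfy these jointly:

  - 2x - y = 12: is a linear equation tying the variables together
  - x = 3 OR y = 1: forces a choice: either x = 3 or y = 1
  - y > 5: bounds one variable relative to a constant

Split on the disjunction (x = 3 OR y = 1):
  • If x = 3: the equation forces y = -6, which contradicts the bound y ≥ 6.
  • If y = 1: this contradicts the bound y ≥ 6.
Both branches are infeasible, so the system has no integer solution.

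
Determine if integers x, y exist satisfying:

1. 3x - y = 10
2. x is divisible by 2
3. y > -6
Yes

Take x = 2, y = -4. Substituting into each constraint:
  (1) 3(2) + 4 = 10 ✓
  (2) 2 = 2 × 1, remainder 0 ✓
  (3) -4 > -6 ✓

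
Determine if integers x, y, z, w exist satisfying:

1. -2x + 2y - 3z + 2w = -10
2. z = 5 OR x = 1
Yes

Take x = 1, y = 5, z = 6, w = 0. Substituting into each constraint:
  (1) -2(1) + 2(5) - 3(6) + 2(0) = -10 ✓
  (2) x = 1, target 1 ✓ (second branch holds)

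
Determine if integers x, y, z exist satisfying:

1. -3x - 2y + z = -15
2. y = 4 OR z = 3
Yes

Take x = 6, y = 0, z = 3. Substituting into each constraint:
  (1) -3(6) - 2(0) + 3 = -15 ✓
  (2) z = 3, target 3 ✓ (second branch holds)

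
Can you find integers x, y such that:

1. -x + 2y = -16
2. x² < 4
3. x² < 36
Yes

Take x = 0, y = -8. Substituting into each constraint:
  (1) 0 + 2(-8) = -16 ✓
  (2) x² = (0)² = 0, and 0 < 4 ✓
  (3) x² = (0)² = 0, and 0 < 36 ✓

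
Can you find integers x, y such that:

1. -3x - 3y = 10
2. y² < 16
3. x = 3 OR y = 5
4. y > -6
No

Even the single constraint (-3x - 3y = 10) is infeasible over the integers.

  - -3x - 3y = 10: every term on the left is divisible by 3, so the LHS ≡ 0 (mod 3), but the RHS 10 is not — no integer solution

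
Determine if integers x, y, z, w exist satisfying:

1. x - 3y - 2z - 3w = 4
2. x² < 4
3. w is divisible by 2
Yes

Take x = 0, y = 0, z = -2, w = 0. Substituting into each constraint:
  (1) 0 - 3(0) - 2(-2) - 3(0) = 4 ✓
  (2) x² = (0)² = 0, and 0 < 4 ✓
  (3) 0 = 2 × 0, remainder 0 ✓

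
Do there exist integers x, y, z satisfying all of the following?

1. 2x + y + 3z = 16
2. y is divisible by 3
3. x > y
Yes

Take x = 2, y = 0, z = 4. Substituting into each constraint:
  (1) 2(2) + 0 + 3(4) = 16 ✓
  (2) 0 = 3 × 0, remainder 0 ✓
  (3) 2 > 0 ✓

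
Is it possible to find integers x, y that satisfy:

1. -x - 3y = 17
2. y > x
Yes

Take x = -17, y = 0. Substituting into each constraint:
  (1) 17 - 3(0) = 17 ✓
  (2) 0 > -17 ✓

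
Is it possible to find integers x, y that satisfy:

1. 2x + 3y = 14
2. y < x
Yes

Take x = 4, y = 2. Substituting into each constraint:
  (1) 2(4) + 3(2) = 14 ✓
  (2) 2 < 4 ✓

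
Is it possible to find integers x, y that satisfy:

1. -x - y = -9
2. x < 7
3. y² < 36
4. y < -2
No

A contradictory subset is {-x - y = -9, x < 7, y < -2}. No integer assignment can satisfy these jointly:

  - -x - y = -9: is a linear equation tying the variables together
  - x < 7: bounds one variable relative to a constant
  - y < -2: bounds one variable relative to a constant

Range argument: with x ∈ [−∞, 6], y ∈ [−∞, -3], the left side of the equation is at least -3, but the right side is -9 < -3. No integer solution exists.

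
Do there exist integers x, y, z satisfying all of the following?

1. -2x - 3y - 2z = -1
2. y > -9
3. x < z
Yes

Take x = 2, y = -3, z = 3. Substituting into each constraint:
  (1) -2(2) - 3(-3) - 2(3) = -1 ✓
  (2) -3 > -9 ✓
  (3) 2 < 3 ✓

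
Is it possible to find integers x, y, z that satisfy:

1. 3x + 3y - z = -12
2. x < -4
Yes

Take x = -5, y = 1, z = 0. Substituting into each constraint:
  (1) 3(-5) + 3(1) + 0 = -12 ✓
  (2) -5 < -4 ✓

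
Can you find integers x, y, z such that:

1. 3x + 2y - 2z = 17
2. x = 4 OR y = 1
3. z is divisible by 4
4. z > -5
Yes

Take x = 5, y = 1, z = 0. Substituting into each constraint:
  (1) 3(5) + 2(1) - 2(0) = 17 ✓
  (2) y = 1, target 1 ✓ (second branch holds)
  (3) 0 = 4 × 0, remainder 0 ✓
  (4) 0 > -5 ✓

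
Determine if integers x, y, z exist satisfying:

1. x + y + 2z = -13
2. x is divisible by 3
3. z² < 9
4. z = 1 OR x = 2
Yes

Take x = 3, y = -18, z = 1. Substituting into each constraint:
  (1) 3 + (-18) + 2(1) = -13 ✓
  (2) 3 = 3 × 1, remainder 0 ✓
  (3) z² = (1)² = 1, and 1 < 9 ✓
  (4) z = 1, target 1 ✓ (first branch holds)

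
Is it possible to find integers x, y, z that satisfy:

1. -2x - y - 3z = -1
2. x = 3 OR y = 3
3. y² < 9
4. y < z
Yes

Take x = 3, y = -2, z = -1. Substituting into each constraint:
  (1) -2(3) + 2 - 3(-1) = -1 ✓
  (2) x = 3, target 3 ✓ (first branch holds)
  (3) y² = (-2)² = 4, and 4 < 9 ✓
  (4) -2 < -1 ✓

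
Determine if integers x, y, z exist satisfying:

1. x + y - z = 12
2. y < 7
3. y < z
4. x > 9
Yes

Take x = 13, y = -1, z = 0. Substituting into each constraint:
  (1) 13 + (-1) + 0 = 12 ✓
  (2) -1 < 7 ✓
  (3) -1 < 0 ✓
  (4) 13 > 9 ✓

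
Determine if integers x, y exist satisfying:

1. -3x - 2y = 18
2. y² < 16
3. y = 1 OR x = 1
No

A contradictory subset is {-3x - 2y = 18, y = 1 OR x = 1}. No integer assignment can satisfy these jointly:

  - -3x - 2y = 18: is a linear equation tying the variables together
  - y = 1 OR x = 1: forces a choice: either y = 1 or x = 1

Split on the disjunction (y = 1 OR x = 1):
  • If y = 1: with y = 1, every remaining term of the linear equation is divisible by 3, so the left side is ≡ 0 (mod 3); but the right side 20 ≡ 2 (mod 3). No integers can satisfy it.
  • If x = 1: with x = 1, every remaining term of the linear equation is divisible by 2, so the left side is ≡ 0 (mod 2); but the right side 21 ≡ 1 (mod 2). No integers can satisfy it.
Both branches are infeasible, so the system has no integer solution.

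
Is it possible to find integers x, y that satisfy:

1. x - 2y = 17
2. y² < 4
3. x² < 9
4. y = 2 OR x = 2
No

A contradictory subset is {x - 2y = 17, y² < 4, y = 2 OR x = 2}. No integer assignment can satisfy these jointly:

  - x - 2y = 17: is a linear equation tying the variables together
  - y² < 4: restricts y to |y| ≤ 1
  - y = 2 OR x = 2: forces a choice: either y = 2 or x = 2

Split on the disjunction (y = 2 OR x = 2):
  • If y = 2: this contradicts y² < 4, which requires |y| ≤ 1.
  • If x = 2: with x = 2, every remaining term of the linear equation is divisible by 2, so the left side is ≡ 0 (mod 2); but the right side 15 ≡ 1 (mod 2). No integers can satisfy it.
Both branches are infeasible, so the system has no integer solution.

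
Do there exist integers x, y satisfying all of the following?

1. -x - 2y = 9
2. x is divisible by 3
Yes

Take x = -15, y = 3. Substituting into each constraint:
  (1) 15 - 2(3) = 9 ✓
  (2) -15 = 3 × -5, remainder 0 ✓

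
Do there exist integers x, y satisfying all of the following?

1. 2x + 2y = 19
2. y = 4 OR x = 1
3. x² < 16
No

Even the single constraint (2x + 2y = 19) is infeasible over the integers.

  - 2x + 2y = 19: every term on the left is divisible by 2, so the LHS ≡ 0 (mod 2), but the RHS 19 is not — no integer solution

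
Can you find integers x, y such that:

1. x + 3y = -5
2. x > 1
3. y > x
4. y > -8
No

A contradictory subset is {x + 3y = -5, x > 1, y > x}. No integer assignment can satisfy these jointly:

  - x + 3y = -5: is a linear equation tying the variables together
  - x > 1: bounds one variable relative to a constant
  - y > x: bounds one variable relative to another variable

Propagating the comparison: y > x and x ≥ 2 give y ≥ 3. Range argument: with x ∈ [2, ∞], y ∈ [3, ∞], the left side of the equation is at least 11, but the right side is -5 < 11. No integer solution exists.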